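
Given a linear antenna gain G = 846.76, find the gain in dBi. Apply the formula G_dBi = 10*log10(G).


G_dBi = 10 * log10(846.76) = 29.28 dBi

29.28 dBi


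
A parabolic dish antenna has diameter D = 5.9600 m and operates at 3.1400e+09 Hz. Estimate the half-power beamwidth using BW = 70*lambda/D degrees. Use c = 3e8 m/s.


lambda = c / f = 3.0000e+08 / 3.1400e+09 = 0.09554140 m
BW = 70 * 0.09554140 / 5.9600 = 1.122 deg

1.122 deg


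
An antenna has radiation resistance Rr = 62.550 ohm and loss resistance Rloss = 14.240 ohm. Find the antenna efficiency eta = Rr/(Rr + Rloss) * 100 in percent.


eta = 62.550 / (62.550 + 14.240) * 100 = 81.46%

81.46%


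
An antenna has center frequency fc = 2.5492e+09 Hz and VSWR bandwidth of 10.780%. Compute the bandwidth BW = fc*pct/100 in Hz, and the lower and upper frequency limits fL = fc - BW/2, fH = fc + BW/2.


BW = 2.5492e+09 * 10.780/100 = 2.748038e+08 Hz
fL = 2.5492e+09 - 2.748038e+08/2 = 2.412e+09 Hz
fH = 2.5492e+09 + 2.748038e+08/2 = 2.687e+09 Hz

BW=2.748e+08 Hz, fL=2.412e+09 Hz, fH=2.687e+09 Hz


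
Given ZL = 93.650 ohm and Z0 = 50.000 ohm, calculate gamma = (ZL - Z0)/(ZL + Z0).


gamma = (93.650 - 50.000) / (93.650 + 50.000) = 0.3039

0.3039


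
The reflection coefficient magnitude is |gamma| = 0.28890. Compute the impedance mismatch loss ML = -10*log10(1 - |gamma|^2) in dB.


ML = -10 * log10(1 - 0.28890^2) = -10 * log10(0.91653679) = 0.3785 dB

0.3785 dB


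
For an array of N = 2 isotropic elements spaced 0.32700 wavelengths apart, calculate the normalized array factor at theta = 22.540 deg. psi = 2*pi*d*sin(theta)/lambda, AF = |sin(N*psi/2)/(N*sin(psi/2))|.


psi = 2*pi*0.32700*sin(22.540 deg) = 0.7875870 rad
AF = |sin(2*0.7875870/2) / (2*sin(0.7875870/2))| = 0.9235

0.9235


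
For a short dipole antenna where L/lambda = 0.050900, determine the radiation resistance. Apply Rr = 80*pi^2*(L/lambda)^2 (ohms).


Rr = 80 * pi^2 * (0.050900)^2 = 80 * 9.869604 * 2.590810e-03 = 2.046 ohm

2.046 ohm


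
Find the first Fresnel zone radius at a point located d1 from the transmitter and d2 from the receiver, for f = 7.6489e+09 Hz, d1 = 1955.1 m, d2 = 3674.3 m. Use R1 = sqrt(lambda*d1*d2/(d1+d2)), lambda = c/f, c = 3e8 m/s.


lambda = c / f = 3.0000e+08 / 7.6489e+09 = 0.03922133 m
R1 = sqrt(0.03922133 * 1955.1 * 3674.3 / (1955.1 + 3674.3)) = 7.075 m

7.075 m


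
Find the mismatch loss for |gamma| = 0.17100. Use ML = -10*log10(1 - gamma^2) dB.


ML = -10 * log10(1 - 0.17100^2) = -10 * log10(0.970759) = 0.1289 dB

0.1289 dB


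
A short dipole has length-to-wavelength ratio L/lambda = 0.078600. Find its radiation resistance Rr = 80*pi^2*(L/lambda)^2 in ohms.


Rr = 80 * pi^2 * (0.078600)^2 = 80 * 9.869604 * 6.177960e-03 = 4.878 ohm

4.878 ohm


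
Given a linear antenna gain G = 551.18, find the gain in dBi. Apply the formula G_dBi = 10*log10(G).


G_dBi = 10 * log10(551.18) = 27.41 dBi

27.41 dBi


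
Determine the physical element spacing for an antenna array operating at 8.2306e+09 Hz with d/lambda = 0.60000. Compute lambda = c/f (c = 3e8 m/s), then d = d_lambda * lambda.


lambda = c / f = 3.0000e+08 / 8.2306e+09 = 0.03644935 m
d = 0.60000 * 0.03644935 = 0.02187 m

0.02187 m


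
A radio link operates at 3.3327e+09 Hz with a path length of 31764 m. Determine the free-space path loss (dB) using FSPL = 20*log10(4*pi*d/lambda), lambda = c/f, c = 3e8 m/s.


lambda = c / f = 3.0000e+08 / 3.3327e+09 = 0.09001710 m
FSPL = 20 * log10(4*pi*31764/0.09001710) = 132.9 dB

132.9 dB


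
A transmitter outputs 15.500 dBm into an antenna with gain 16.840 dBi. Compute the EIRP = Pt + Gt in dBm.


EIRP = Pt + Gt = 15.500 + 16.840 = 32.34 dBm

32.34 dBm


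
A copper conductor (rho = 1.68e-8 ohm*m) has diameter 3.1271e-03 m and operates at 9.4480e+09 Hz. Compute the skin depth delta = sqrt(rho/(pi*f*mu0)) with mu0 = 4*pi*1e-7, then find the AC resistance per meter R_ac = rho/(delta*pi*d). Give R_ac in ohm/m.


delta = sqrt(1.68e-8 / (pi * 9.4480e+09 * 4*pi*1e-7)) = 6.711272e-07 m
R_ac = 1.68e-8 / (6.711272e-07 * pi * 3.1271e-03) = 2.548 ohm/m

2.548 ohm/m


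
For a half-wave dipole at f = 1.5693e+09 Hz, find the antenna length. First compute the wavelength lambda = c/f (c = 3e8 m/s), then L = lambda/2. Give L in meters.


lambda = c / f = 3.0000e+08 / 1.5693e+09 = 0.1911680 m
L = lambda / 2 = 0.1911680 / 2 = 0.09558 m

0.09558 m


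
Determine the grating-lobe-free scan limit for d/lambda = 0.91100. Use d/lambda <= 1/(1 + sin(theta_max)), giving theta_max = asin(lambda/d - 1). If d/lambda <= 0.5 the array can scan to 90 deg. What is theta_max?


lambda/d - 1 = 1/0.91100 - 1 = 0.09769484
theta_max = asin(0.09769484) = 5.606 deg

5.606 deg


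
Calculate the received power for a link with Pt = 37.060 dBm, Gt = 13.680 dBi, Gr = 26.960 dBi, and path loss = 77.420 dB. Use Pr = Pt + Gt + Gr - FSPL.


Pr = 37.060 + 13.680 + 26.960 - 77.420 = 0.28 dBm

0.28 dBm


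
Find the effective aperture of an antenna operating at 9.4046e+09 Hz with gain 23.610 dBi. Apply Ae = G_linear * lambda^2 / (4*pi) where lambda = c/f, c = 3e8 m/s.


lambda = c / f = 3.0000e+08 / 9.4046e+09 = 0.03189928 m
G_linear = 10^(23.610/10) = 229.6149
Ae = G_linear * lambda^2 / (4*pi) = 229.6149 * 0.03189928^2 / (4*pi) = 0.01859 m^2

0.01859 m^2


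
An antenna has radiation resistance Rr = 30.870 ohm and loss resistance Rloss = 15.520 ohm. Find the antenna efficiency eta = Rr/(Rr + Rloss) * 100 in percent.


eta = 30.870 / (30.870 + 15.520) * 100 = 66.54%

66.54%


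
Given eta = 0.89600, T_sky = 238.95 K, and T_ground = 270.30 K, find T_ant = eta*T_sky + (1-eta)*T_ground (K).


T_ant = 0.89600 * 238.95 + (1 - 0.89600) * 270.30 = 242.2 K

242.2 K


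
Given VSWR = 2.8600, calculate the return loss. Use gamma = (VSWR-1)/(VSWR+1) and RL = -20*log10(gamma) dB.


gamma = (2.8600 - 1) / (2.8600 + 1) = 0.4818653
RL = -20 * log10(0.4818653) = 6.341 dB

6.341 dB


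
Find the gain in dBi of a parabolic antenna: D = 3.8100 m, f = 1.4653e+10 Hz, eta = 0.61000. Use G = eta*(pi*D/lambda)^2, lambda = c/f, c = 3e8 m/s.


lambda = c / f = 3.0000e+08 / 1.4653e+10 = 0.02047362 m
G_linear = 0.61000 * (pi * 3.8100 / 0.02047362)^2 = 208492.4
G_dBi = 10 * log10(208492.4) = 53.19 dBi

53.19 dBi


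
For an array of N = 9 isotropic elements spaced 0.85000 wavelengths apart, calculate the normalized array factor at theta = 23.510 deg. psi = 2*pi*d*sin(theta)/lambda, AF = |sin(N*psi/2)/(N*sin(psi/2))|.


psi = 2*pi*0.85000*sin(23.510 deg) = 2.130457 rad
AF = |sin(9*2.130457/2) / (9*sin(2.130457/2))| = 0.02052

0.02052


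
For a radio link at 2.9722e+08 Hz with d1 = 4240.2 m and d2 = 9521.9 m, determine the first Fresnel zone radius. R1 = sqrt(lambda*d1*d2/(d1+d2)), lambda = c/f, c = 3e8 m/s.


lambda = c / f = 3.0000e+08 / 2.9722e+08 = 1.009353 m
R1 = sqrt(1.009353 * 4240.2 * 9521.9 / (4240.2 + 9521.9)) = 54.42 m

54.42 m


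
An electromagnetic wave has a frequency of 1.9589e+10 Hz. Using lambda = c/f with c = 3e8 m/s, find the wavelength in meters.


lambda = c / f = 3.0000e+08 / 1.9589e+10 = 0.01531 m

0.01531 m


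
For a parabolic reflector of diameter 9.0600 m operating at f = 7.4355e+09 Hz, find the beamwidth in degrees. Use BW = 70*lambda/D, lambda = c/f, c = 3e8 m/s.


lambda = c / f = 3.0000e+08 / 7.4355e+09 = 0.04034698 m
BW = 70 * 0.04034698 / 9.0600 = 0.3117 deg

0.3117 deg


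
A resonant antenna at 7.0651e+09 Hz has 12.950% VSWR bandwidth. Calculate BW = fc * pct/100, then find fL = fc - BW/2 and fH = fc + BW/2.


BW = 7.0651e+09 * 12.950/100 = 9.149304e+08 Hz
fL = 7.0651e+09 - 9.149304e+08/2 = 6.608e+09 Hz
fH = 7.0651e+09 + 9.149304e+08/2 = 7.523e+09 Hz

BW=9.149e+08 Hz, fL=6.608e+09 Hz, fH=7.523e+09 Hz


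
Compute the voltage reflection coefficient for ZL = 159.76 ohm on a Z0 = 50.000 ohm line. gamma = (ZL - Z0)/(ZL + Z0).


gamma = (159.76 - 50.000) / (159.76 + 50.000) = 0.5233

0.5233


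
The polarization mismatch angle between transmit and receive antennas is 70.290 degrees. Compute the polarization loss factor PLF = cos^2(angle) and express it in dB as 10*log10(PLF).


PLF_linear = cos^2(70.290 deg) = 0.1137440
PLF_dB = 10 * log10(0.1137440) = -9.441 dB

-9.441 dB


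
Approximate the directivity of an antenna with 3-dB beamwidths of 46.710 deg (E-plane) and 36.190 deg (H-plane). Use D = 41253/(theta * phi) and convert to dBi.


D_linear = 41253 / (46.710 * 36.190) = 24.40378
D_dBi = 10 * log10(24.40378) = 13.87 dBi

13.87 dBi


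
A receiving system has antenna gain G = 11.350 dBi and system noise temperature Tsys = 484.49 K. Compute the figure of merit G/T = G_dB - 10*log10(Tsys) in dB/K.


G/T = 11.350 - 10*log10(484.49) = 11.350 - 26.85285 = -15.50 dB/K

-15.50 dB/K


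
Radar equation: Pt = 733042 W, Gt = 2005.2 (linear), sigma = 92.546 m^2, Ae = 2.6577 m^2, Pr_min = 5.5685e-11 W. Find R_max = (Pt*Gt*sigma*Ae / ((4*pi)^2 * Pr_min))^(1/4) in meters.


R^4 = 733042*2005.2*92.546*2.6577 / ((4*pi)^2 * 5.5685e-11) = 4.111423e+19
R_max = 4.111423e+19^0.25 = 80075 m

80075 m


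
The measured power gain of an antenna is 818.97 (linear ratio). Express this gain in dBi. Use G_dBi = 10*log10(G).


G_dBi = 10 * log10(818.97) = 29.13 dBi

29.13 dBi


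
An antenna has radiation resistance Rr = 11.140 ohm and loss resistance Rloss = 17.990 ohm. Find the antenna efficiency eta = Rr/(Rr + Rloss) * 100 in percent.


eta = 11.140 / (11.140 + 17.990) * 100 = 38.24%

38.24%


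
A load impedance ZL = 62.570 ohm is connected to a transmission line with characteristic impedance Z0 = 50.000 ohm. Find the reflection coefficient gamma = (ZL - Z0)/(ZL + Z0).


gamma = (62.570 - 50.000) / (62.570 + 50.000) = 0.1117

0.1117


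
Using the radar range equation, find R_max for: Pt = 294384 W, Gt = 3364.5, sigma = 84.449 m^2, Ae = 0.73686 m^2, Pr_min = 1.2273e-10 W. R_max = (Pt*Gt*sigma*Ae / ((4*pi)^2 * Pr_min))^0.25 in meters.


R^4 = 294384*3364.5*84.449*0.73686 / ((4*pi)^2 * 1.2273e-10) = 3.180122e+18
R_max = 3.180122e+18^0.25 = 42229 m

42229 m


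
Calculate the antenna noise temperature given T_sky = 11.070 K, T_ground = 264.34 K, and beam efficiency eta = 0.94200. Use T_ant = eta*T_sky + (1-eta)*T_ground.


T_ant = 0.94200 * 11.070 + (1 - 0.94200) * 264.34 = 25.76 K

25.76 K


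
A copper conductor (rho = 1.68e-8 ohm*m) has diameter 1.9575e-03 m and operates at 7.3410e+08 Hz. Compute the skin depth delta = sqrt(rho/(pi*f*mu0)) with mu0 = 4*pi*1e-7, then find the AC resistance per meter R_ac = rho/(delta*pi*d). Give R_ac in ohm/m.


delta = sqrt(1.68e-8 / (pi * 7.3410e+08 * 4*pi*1e-7)) = 2.407671e-06 m
R_ac = 1.68e-8 / (2.407671e-06 * pi * 1.9575e-03) = 1.135 ohm/m

1.135 ohm/m


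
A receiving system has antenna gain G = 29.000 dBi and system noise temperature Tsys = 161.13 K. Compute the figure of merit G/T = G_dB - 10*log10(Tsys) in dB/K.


G/T = 29.000 - 10*log10(161.13) = 29.000 - 22.07176 = 6.928 dB/K

6.928 dB/K


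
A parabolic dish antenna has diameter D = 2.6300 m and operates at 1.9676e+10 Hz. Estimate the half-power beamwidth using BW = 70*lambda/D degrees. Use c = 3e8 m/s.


lambda = c / f = 3.0000e+08 / 1.9676e+10 = 0.01524700 m
BW = 70 * 0.01524700 / 2.6300 = 0.4058 deg

0.4058 deg


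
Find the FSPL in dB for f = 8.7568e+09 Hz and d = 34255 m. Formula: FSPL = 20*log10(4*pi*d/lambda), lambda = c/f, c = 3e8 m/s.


lambda = c / f = 3.0000e+08 / 8.7568e+09 = 0.03425909 m
FSPL = 20 * log10(4*pi*34255/0.03425909) = 142.0 dB

142.0 dB


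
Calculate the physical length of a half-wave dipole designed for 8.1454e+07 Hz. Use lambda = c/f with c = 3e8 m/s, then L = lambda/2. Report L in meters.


lambda = c / f = 3.0000e+08 / 8.1454e+07 = 3.683060 m
L = lambda / 2 = 3.683060 / 2 = 1.842 m

1.842 m


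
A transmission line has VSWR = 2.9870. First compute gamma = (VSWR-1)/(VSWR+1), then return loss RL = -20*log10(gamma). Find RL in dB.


gamma = (2.9870 - 1) / (2.9870 + 1) = 0.4983697
RL = -20 * log10(0.4983697) = 6.049 dB

6.049 dB


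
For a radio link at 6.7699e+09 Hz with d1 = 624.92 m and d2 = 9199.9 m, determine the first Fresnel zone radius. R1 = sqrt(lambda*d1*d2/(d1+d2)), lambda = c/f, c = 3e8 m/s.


lambda = c / f = 3.0000e+08 / 6.7699e+09 = 0.04431380 m
R1 = sqrt(0.04431380 * 624.92 * 9199.9 / (624.92 + 9199.9)) = 5.092 m

5.092 m


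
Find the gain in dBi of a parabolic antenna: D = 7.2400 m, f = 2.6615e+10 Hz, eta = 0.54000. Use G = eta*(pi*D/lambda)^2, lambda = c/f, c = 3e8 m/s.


lambda = c / f = 3.0000e+08 / 2.6615e+10 = 0.01127184 m
G_linear = 0.54000 * (pi * 7.2400 / 0.01127184)^2 = 2.198776e+06
G_dBi = 10 * log10(2.198776e+06) = 63.42 dBi

63.42 dBi


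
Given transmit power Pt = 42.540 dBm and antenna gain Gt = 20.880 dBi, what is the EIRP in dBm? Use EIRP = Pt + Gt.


EIRP = Pt + Gt = 42.540 + 20.880 = 63.42 dBm

63.42 dBm


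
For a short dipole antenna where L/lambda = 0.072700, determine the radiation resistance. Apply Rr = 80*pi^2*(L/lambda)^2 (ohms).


Rr = 80 * pi^2 * (0.072700)^2 = 80 * 9.869604 * 5.285290e-03 = 4.173 ohm

4.173 ohm


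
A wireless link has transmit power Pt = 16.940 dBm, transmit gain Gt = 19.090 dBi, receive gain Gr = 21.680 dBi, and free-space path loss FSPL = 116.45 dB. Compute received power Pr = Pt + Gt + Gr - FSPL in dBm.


Pr = 16.940 + 19.090 + 21.680 - 116.45 = -58.74 dBm

-58.74 dBm


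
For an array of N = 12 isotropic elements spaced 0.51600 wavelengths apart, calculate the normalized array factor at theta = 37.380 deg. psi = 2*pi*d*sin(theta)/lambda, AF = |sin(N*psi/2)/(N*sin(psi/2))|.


psi = 2*pi*0.51600*sin(37.380 deg) = 1.968288 rad
AF = |sin(12*1.968288/2) / (12*sin(1.968288/2))| = 0.06869

0.06869


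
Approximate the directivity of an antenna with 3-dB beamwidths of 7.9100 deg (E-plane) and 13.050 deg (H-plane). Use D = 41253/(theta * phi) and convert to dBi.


D_linear = 41253 / (7.9100 * 13.050) = 399.6396
D_dBi = 10 * log10(399.6396) = 26.02 dBi

26.02 dBi


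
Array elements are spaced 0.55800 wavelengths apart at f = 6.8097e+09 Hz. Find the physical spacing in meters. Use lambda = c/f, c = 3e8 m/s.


lambda = c / f = 3.0000e+08 / 6.8097e+09 = 0.04405480 m
d = 0.55800 * 0.04405480 = 0.02458 m

0.02458 m


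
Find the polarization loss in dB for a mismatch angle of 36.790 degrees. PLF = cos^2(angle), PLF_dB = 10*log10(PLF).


PLF_linear = cos^2(36.790 deg) = 0.6413382
PLF_dB = 10 * log10(0.6413382) = -1.929 dB

-1.929 dB


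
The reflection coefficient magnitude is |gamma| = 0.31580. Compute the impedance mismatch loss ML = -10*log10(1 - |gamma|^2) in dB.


ML = -10 * log10(1 - 0.31580^2) = -10 * log10(0.90027036) = 0.4563 dB

0.4563 dB


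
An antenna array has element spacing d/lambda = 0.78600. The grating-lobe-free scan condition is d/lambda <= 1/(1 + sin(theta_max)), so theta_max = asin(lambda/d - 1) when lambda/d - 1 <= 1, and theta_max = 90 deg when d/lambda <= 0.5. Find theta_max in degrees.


lambda/d - 1 = 1/0.78600 - 1 = 0.2722646
theta_max = asin(0.2722646) = 15.80 deg

15.80 deg


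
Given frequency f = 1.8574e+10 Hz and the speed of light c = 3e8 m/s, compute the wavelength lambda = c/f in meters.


lambda = c / f = 3.0000e+08 / 1.8574e+10 = 0.01615 m

0.01615 m


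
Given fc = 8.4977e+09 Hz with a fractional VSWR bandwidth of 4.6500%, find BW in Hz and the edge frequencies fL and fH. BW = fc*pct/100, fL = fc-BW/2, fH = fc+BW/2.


BW = 8.4977e+09 * 4.6500/100 = 3.951430e+08 Hz
fL = 8.4977e+09 - 3.951430e+08/2 = 8.300e+09 Hz
fH = 8.4977e+09 + 3.951430e+08/2 = 8.695e+09 Hz

BW=3.951e+08 Hz, fL=8.300e+09 Hz, fH=8.695e+09 Hz


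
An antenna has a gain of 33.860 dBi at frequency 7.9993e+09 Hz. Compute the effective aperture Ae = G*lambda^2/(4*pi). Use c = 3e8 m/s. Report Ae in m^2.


lambda = c / f = 3.0000e+08 / 7.9993e+09 = 0.03750328 m
G_linear = 10^(33.860/10) = 2432.204
Ae = G_linear * lambda^2 / (4*pi) = 2432.204 * 0.03750328^2 / (4*pi) = 0.2722 m^2

0.2722 m^2


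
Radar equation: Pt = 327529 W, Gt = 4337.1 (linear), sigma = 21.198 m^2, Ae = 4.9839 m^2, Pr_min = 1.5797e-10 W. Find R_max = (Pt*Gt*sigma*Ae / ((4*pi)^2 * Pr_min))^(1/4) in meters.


R^4 = 327529*4337.1*21.198*4.9839 / ((4*pi)^2 * 1.5797e-10) = 6.016156e+18
R_max = 6.016156e+18^0.25 = 49526 m

49526 m


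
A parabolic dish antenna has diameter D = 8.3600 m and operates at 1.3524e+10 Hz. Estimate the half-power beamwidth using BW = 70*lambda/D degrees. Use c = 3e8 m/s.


lambda = c / f = 3.0000e+08 / 1.3524e+10 = 0.02218279 m
BW = 70 * 0.02218279 / 8.3600 = 0.1857 deg

0.1857 deg


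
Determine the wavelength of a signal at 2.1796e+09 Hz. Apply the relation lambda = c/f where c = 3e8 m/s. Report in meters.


lambda = c / f = 3.0000e+08 / 2.1796e+09 = 0.1376 m

0.1376 m


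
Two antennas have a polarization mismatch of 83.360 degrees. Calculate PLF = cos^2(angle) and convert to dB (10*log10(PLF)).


PLF_linear = cos^2(83.360 deg) = 0.01337044
PLF_dB = 10 * log10(0.01337044) = -18.74 dB

-18.74 dB


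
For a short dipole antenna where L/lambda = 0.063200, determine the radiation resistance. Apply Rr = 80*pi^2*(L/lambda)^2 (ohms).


Rr = 80 * pi^2 * (0.063200)^2 = 80 * 9.869604 * 3.994240e-03 = 3.154 ohm

3.154 ohm


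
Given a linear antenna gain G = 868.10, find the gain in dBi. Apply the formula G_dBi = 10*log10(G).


G_dBi = 10 * log10(868.10) = 29.39 dBi

29.39 dBi


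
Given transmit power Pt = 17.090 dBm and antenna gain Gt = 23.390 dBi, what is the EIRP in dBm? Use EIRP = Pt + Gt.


EIRP = Pt + Gt = 17.090 + 23.390 = 40.48 dBm

40.48 dBm


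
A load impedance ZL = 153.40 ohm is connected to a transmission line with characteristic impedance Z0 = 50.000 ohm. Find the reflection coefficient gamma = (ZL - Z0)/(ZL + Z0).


gamma = (153.40 - 50.000) / (153.40 + 50.000) = 0.5084

0.5084


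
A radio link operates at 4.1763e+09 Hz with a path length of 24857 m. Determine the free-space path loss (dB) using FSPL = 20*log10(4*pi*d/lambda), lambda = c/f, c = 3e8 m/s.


lambda = c / f = 3.0000e+08 / 4.1763e+09 = 0.07183392 m
FSPL = 20 * log10(4*pi*24857/0.07183392) = 132.8 dB

132.8 dB


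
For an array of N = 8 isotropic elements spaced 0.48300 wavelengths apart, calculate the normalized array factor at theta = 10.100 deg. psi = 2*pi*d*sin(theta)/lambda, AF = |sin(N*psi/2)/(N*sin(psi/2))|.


psi = 2*pi*0.48300*sin(10.100 deg) = 0.5321992 rad
AF = |sin(8*0.5321992/2) / (8*sin(0.5321992/2))| = 0.4032

0.4032


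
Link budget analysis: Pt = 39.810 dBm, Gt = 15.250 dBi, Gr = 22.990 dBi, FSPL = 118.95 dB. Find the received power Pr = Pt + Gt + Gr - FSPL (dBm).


Pr = 39.810 + 15.250 + 22.990 - 118.95 = -40.90 dBm

-40.90 dBm


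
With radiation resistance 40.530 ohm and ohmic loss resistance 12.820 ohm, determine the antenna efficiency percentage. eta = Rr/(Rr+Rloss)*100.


eta = 40.530 / (40.530 + 12.820) * 100 = 75.97%

75.97%


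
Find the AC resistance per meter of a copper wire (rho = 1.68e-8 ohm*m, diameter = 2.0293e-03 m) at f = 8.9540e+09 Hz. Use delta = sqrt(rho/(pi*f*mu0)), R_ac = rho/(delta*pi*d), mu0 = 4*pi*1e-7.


delta = sqrt(1.68e-8 / (pi * 8.9540e+09 * 4*pi*1e-7)) = 6.893920e-07 m
R_ac = 1.68e-8 / (6.893920e-07 * pi * 2.0293e-03) = 3.822 ohm/m

3.822 ohm/m


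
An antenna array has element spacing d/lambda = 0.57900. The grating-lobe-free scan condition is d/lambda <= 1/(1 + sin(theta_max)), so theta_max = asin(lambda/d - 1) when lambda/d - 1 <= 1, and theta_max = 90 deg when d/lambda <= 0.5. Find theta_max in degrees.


lambda/d - 1 = 1/0.57900 - 1 = 0.7271157
theta_max = asin(0.7271157) = 46.65 deg

46.65 deg


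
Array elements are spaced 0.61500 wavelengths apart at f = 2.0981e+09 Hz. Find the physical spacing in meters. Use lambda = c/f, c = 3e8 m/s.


lambda = c / f = 3.0000e+08 / 2.0981e+09 = 0.1429865 m
d = 0.61500 * 0.1429865 = 0.08794 m

0.08794 m


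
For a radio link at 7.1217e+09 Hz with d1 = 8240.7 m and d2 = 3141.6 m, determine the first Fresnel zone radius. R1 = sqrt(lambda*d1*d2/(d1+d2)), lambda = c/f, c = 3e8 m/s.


lambda = c / f = 3.0000e+08 / 7.1217e+09 = 0.04212477 m
R1 = sqrt(0.04212477 * 8240.7 * 3141.6 / (8240.7 + 3141.6)) = 9.788 m

9.788 m


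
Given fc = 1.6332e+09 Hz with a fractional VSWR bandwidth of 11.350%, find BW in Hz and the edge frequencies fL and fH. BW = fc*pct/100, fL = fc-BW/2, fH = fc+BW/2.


BW = 1.6332e+09 * 11.350/100 = 1.853682e+08 Hz
fL = 1.6332e+09 - 1.853682e+08/2 = 1.541e+09 Hz
fH = 1.6332e+09 + 1.853682e+08/2 = 1.726e+09 Hz

BW=1.854e+08 Hz, fL=1.541e+09 Hz, fH=1.726e+09 Hz


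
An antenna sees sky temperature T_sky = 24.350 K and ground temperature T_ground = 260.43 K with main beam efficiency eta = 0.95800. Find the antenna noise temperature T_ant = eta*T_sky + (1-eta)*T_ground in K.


T_ant = 0.95800 * 24.350 + (1 - 0.95800) * 260.43 = 34.27 K

34.27 K


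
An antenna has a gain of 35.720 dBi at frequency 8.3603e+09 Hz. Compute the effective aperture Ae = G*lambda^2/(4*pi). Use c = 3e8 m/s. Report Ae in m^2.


lambda = c / f = 3.0000e+08 / 8.3603e+09 = 0.03588388 m
G_linear = 10^(35.720/10) = 3732.502
Ae = G_linear * lambda^2 / (4*pi) = 3732.502 * 0.03588388^2 / (4*pi) = 0.3825 m^2

0.3825 m^2


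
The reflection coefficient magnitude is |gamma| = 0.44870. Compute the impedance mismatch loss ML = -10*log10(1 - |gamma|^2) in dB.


ML = -10 * log10(1 - 0.44870^2) = -10 * log10(0.79866831) = 0.9763 dB

0.9763 dB


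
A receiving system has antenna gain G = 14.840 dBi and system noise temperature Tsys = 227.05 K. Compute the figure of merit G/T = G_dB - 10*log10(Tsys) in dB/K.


G/T = 14.840 - 10*log10(227.05) = 14.840 - 23.56122 = -8.721 dB/K

-8.721 dB/K


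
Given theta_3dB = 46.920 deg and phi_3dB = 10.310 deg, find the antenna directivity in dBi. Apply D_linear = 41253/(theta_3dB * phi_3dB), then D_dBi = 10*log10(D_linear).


D_linear = 41253 / (46.920 * 10.310) = 85.27837
D_dBi = 10 * log10(85.27837) = 19.31 dBi

19.31 dBi


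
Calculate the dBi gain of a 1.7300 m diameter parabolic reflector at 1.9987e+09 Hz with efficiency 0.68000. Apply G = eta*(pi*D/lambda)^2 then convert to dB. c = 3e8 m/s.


lambda = c / f = 3.0000e+08 / 1.9987e+09 = 0.1500976 m
G_linear = 0.68000 * (pi * 1.7300 / 0.1500976)^2 = 891.5657
G_dBi = 10 * log10(891.5657) = 29.50 dBi

29.50 dBi


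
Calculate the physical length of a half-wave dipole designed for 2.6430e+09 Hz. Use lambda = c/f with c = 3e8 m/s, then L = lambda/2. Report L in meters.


lambda = c / f = 3.0000e+08 / 2.6430e+09 = 0.1135074 m
L = lambda / 2 = 0.1135074 / 2 = 0.05675 m

0.05675 m


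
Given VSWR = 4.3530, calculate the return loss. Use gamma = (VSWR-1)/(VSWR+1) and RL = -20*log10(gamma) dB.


gamma = (4.3530 - 1) / (4.3530 + 1) = 0.6263777
RL = -20 * log10(0.6263777) = 4.063 dB

4.063 dB


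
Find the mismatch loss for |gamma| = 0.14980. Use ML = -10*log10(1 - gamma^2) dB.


ML = -10 * log10(1 - 0.14980^2) = -10 * log10(0.97755996) = 0.09857 dB

0.09857 dB


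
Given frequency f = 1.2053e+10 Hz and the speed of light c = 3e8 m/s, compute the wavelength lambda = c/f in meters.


lambda = c / f = 3.0000e+08 / 1.2053e+10 = 0.02489 m

0.02489 m


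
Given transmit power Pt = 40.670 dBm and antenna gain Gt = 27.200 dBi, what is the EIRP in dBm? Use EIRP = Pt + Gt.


EIRP = Pt + Gt = 40.670 + 27.200 = 67.87 dBm

67.87 dBm


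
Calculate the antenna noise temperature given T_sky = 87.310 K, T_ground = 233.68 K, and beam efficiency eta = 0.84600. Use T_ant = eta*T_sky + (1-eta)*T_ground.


T_ant = 0.84600 * 87.310 + (1 - 0.84600) * 233.68 = 109.9 K

109.9 K


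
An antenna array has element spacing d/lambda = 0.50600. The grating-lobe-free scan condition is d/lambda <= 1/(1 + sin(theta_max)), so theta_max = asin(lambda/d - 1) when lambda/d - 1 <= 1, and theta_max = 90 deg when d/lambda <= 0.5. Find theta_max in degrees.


lambda/d - 1 = 1/0.50600 - 1 = 0.9762846
theta_max = asin(0.9762846) = 77.50 deg

77.50 deg


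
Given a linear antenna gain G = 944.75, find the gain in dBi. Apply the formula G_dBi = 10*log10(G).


G_dBi = 10 * log10(944.75) = 29.75 dBi

29.75 dBi


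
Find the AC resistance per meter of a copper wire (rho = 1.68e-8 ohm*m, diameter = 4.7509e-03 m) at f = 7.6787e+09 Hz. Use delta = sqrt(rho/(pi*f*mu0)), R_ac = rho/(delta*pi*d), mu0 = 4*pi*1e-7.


delta = sqrt(1.68e-8 / (pi * 7.6787e+09 * 4*pi*1e-7)) = 7.444421e-07 m
R_ac = 1.68e-8 / (7.444421e-07 * pi * 4.7509e-03) = 1.512 ohm/m

1.512 ohm/m


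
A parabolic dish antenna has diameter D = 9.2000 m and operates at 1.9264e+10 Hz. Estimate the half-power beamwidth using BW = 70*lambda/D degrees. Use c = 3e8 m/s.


lambda = c / f = 3.0000e+08 / 1.9264e+10 = 0.01557309 m
BW = 70 * 0.01557309 / 9.2000 = 0.1185 deg

0.1185 deg


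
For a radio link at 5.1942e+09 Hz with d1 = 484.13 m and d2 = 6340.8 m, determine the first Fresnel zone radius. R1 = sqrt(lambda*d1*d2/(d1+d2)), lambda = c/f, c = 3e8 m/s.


lambda = c / f = 3.0000e+08 / 5.1942e+09 = 0.05775673 m
R1 = sqrt(0.05775673 * 484.13 * 6340.8 / (484.13 + 6340.8)) = 5.097 m

5.097 m


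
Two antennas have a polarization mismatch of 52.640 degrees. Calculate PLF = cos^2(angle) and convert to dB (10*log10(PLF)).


PLF_linear = cos^2(52.640 deg) = 0.3682318
PLF_dB = 10 * log10(0.3682318) = -4.339 dB

-4.339 dB


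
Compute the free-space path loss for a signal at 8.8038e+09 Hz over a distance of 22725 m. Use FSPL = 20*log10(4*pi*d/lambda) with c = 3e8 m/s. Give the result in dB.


lambda = c / f = 3.0000e+08 / 8.8038e+09 = 0.03407619 m
FSPL = 20 * log10(4*pi*22725/0.03407619) = 138.5 dB

138.5 dB


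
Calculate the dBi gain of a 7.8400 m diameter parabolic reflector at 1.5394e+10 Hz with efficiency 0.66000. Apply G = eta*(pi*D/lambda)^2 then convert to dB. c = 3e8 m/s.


lambda = c / f = 3.0000e+08 / 1.5394e+10 = 0.01948811 m
G_linear = 0.66000 * (pi * 7.8400 / 0.01948811)^2 = 1.054232e+06
G_dBi = 10 * log10(1.054232e+06) = 60.23 dBi

60.23 dBi


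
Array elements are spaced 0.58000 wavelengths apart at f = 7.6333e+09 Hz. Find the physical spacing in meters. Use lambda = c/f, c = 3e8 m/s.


lambda = c / f = 3.0000e+08 / 7.6333e+09 = 0.03930148 m
d = 0.58000 * 0.03930148 = 0.02279 m

0.02279 m


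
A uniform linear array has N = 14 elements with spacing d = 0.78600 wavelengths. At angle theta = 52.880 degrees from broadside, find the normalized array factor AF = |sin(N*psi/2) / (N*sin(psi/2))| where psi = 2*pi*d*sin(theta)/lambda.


psi = 2*pi*0.78600*sin(52.880 deg) = 3.937895 rad
AF = |sin(14*3.937895/2) / (14*sin(3.937895/2))| = 0.05046

0.05046


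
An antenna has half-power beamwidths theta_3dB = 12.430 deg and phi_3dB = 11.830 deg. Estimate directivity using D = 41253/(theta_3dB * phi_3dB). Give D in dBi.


D_linear = 41253 / (12.430 * 11.830) = 280.5431
D_dBi = 10 * log10(280.5431) = 24.48 dBi

24.48 dBi


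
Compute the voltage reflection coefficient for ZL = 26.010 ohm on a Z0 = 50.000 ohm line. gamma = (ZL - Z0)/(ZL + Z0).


gamma = (26.010 - 50.000) / (26.010 + 50.000) = -0.3156

-0.3156


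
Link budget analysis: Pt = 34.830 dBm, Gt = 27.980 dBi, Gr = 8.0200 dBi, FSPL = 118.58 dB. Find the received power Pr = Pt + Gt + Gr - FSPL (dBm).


Pr = 34.830 + 27.980 + 8.0200 - 118.58 = -47.75 dBm

-47.75 dBm


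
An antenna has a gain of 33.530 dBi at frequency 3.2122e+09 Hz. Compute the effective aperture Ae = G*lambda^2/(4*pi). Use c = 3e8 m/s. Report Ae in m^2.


lambda = c / f = 3.0000e+08 / 3.2122e+09 = 0.09339394 m
G_linear = 10^(33.530/10) = 2254.239
Ae = G_linear * lambda^2 / (4*pi) = 2254.239 * 0.09339394^2 / (4*pi) = 1.565 m^2

1.565 m^2


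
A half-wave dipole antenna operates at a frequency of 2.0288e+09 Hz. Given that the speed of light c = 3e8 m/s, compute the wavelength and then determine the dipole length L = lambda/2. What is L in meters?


lambda = c / f = 3.0000e+08 / 2.0288e+09 = 0.1478707 m
L = lambda / 2 = 0.1478707 / 2 = 0.07394 m

0.07394 m


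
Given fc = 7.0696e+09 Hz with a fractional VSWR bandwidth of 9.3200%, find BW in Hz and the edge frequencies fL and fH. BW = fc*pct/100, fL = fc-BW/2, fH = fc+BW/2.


BW = 7.0696e+09 * 9.3200/100 = 6.588867e+08 Hz
fL = 7.0696e+09 - 6.588867e+08/2 = 6.740e+09 Hz
fH = 7.0696e+09 + 6.588867e+08/2 = 7.399e+09 Hz

BW=6.589e+08 Hz, fL=6.740e+09 Hz, fH=7.399e+09 Hz


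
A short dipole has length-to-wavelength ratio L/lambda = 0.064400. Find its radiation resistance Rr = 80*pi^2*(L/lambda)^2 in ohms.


Rr = 80 * pi^2 * (0.064400)^2 = 80 * 9.869604 * 4.147360e-03 = 3.275 ohm

3.275 ohm


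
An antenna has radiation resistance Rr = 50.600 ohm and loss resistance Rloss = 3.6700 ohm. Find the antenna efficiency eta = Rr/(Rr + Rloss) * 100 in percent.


eta = 50.600 / (50.600 + 3.6700) * 100 = 93.24%

93.24%


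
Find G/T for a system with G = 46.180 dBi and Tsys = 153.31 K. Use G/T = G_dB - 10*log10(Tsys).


G/T = 46.180 - 10*log10(153.31) = 46.180 - 21.85570 = 24.32 dB/K

24.32 dB/K


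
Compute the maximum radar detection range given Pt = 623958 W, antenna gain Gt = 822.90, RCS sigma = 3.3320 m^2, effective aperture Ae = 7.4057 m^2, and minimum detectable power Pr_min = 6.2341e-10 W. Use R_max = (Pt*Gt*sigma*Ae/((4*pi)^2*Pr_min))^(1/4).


R^4 = 623958*822.90*3.3320*7.4057 / ((4*pi)^2 * 6.2341e-10) = 1.287004e+17
R_max = 1.287004e+17^0.25 = 18941 m

18941 m


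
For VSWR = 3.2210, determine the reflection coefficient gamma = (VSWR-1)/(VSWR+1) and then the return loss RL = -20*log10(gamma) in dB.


gamma = (3.2210 - 1) / (3.2210 + 1) = 0.5261786
RL = -20 * log10(0.5261786) = 5.577 dB

5.577 dB


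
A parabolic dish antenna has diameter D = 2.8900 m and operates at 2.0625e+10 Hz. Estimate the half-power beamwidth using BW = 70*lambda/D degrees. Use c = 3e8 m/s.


lambda = c / f = 3.0000e+08 / 2.0625e+10 = 0.01454545 m
BW = 70 * 0.01454545 / 2.8900 = 0.3523 deg

0.3523 deg


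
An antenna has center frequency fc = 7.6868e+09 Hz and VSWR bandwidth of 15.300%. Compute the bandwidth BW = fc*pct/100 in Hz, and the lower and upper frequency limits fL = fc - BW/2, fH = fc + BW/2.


BW = 7.6868e+09 * 15.300/100 = 1.176080e+09 Hz
fL = 7.6868e+09 - 1.176080e+09/2 = 7.099e+09 Hz
fH = 7.6868e+09 + 1.176080e+09/2 = 8.275e+09 Hz

BW=1.176e+09 Hz, fL=7.099e+09 Hz, fH=8.275e+09 Hz


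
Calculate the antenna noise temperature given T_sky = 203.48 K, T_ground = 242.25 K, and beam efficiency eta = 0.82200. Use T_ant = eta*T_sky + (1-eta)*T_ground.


T_ant = 0.82200 * 203.48 + (1 - 0.82200) * 242.25 = 210.4 K

210.4 K


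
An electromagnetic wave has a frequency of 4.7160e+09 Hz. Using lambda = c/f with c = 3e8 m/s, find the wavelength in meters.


lambda = c / f = 3.0000e+08 / 4.7160e+09 = 0.06361 m

0.06361 m


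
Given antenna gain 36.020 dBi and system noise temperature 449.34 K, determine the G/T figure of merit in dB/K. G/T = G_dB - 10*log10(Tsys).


G/T = 36.020 - 10*log10(449.34) = 36.020 - 26.52575 = 9.494 dB/K

9.494 dB/K


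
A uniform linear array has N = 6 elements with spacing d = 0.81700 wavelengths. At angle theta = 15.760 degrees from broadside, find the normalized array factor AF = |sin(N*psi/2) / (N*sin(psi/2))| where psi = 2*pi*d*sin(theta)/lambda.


psi = 2*pi*0.81700*sin(15.760 deg) = 1.394264 rad
AF = |sin(6*1.394264/2) / (6*sin(1.394264/2))| = 0.2240

0.2240


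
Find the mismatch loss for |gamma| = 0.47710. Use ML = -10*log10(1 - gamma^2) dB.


ML = -10 * log10(1 - 0.47710^2) = -10 * log10(0.77237559) = 1.122 dB

1.122 dB


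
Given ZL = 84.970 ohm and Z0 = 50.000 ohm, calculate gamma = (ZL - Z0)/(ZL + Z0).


gamma = (84.970 - 50.000) / (84.970 + 50.000) = 0.2591

0.2591


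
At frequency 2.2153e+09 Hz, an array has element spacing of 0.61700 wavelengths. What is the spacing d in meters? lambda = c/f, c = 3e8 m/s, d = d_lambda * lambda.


lambda = c / f = 3.0000e+08 / 2.2153e+09 = 0.1354218 m
d = 0.61700 * 0.1354218 = 0.08356 m

0.08356 m


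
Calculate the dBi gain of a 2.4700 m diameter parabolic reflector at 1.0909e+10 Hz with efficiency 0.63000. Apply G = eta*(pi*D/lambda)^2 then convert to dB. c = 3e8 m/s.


lambda = c / f = 3.0000e+08 / 1.0909e+10 = 0.02750023 m
G_linear = 0.63000 * (pi * 2.4700 / 0.02750023)^2 = 50160.46
G_dBi = 10 * log10(50160.46) = 47.00 dBi

47.00 dBi


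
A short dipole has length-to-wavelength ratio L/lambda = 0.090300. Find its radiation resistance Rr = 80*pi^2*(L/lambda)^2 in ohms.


Rr = 80 * pi^2 * (0.090300)^2 = 80 * 9.869604 * 8.154090e-03 = 6.438 ohm

6.438 ohm


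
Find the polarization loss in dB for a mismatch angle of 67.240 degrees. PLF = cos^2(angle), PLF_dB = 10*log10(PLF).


PLF_linear = cos^2(67.240 deg) = 0.1496699
PLF_dB = 10 * log10(0.1496699) = -8.249 dB

-8.249 dB


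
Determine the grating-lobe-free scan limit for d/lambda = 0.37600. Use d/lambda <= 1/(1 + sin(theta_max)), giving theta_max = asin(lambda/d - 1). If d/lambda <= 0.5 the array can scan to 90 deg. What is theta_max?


lambda/d - 1 = 1/0.37600 - 1 = 1.659574 >= 1
d/lambda <= 0.5, so the array can scan to endfire without grating lobes: theta_max = 90 deg

90 deg


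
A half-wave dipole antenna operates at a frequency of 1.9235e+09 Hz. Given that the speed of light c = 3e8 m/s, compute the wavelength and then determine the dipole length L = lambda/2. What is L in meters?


lambda = c / f = 3.0000e+08 / 1.9235e+09 = 0.1559657 m
L = lambda / 2 = 0.1559657 / 2 = 0.07798 m

0.07798 m


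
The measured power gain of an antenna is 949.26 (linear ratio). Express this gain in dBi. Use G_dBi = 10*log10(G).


G_dBi = 10 * log10(949.26) = 29.77 dBi

29.77 dBi


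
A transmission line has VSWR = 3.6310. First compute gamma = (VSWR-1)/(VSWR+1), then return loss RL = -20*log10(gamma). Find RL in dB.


gamma = (3.6310 - 1) / (3.6310 + 1) = 0.5681278
RL = -20 * log10(0.5681278) = 4.911 dB

4.911 dB


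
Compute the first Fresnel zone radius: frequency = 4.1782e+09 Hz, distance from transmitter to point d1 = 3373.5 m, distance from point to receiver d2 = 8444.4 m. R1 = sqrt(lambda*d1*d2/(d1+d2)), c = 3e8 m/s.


lambda = c / f = 3.0000e+08 / 4.1782e+09 = 0.07180125 m
R1 = sqrt(0.07180125 * 3373.5 * 8444.4 / (3373.5 + 8444.4)) = 13.16 m

13.16 m


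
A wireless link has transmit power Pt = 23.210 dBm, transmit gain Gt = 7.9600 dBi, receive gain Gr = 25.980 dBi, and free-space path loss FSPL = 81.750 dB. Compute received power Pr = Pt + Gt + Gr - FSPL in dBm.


Pr = 23.210 + 7.9600 + 25.980 - 81.750 = -24.60 dBm

-24.60 dBm


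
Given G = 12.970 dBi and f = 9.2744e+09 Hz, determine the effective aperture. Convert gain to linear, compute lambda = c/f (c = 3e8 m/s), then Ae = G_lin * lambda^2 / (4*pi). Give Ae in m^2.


lambda = c / f = 3.0000e+08 / 9.2744e+09 = 0.03234711 m
G_linear = 10^(12.970/10) = 19.81527
Ae = G_linear * lambda^2 / (4*pi) = 19.81527 * 0.03234711^2 / (4*pi) = 1.650e-03 m^2

1.650e-03 m^2


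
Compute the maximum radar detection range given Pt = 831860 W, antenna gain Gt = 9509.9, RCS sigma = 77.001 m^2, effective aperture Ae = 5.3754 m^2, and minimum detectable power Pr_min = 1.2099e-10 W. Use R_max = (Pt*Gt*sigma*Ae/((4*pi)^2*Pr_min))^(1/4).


R^4 = 831860*9509.9*77.001*5.3754 / ((4*pi)^2 * 1.2099e-10) = 1.713816e+20
R_max = 1.713816e+20^0.25 = 114417 m

114417 m


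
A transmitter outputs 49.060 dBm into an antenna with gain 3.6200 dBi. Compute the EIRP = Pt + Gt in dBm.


EIRP = Pt + Gt = 49.060 + 3.6200 = 52.68 dBm

52.68 dBm


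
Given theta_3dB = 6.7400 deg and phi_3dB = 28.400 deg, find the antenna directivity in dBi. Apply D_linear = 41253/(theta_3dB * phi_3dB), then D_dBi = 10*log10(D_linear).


D_linear = 41253 / (6.7400 * 28.400) = 215.5149
D_dBi = 10 * log10(215.5149) = 23.33 dBi

23.33 dBi


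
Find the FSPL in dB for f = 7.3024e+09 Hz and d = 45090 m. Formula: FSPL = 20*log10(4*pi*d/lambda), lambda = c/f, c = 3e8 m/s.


lambda = c / f = 3.0000e+08 / 7.3024e+09 = 0.04108238 m
FSPL = 20 * log10(4*pi*45090/0.04108238) = 142.8 dB

142.8 dB


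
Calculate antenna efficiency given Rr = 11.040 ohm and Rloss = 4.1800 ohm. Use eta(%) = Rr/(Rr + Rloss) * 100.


eta = 11.040 / (11.040 + 4.1800) * 100 = 72.54%

72.54%


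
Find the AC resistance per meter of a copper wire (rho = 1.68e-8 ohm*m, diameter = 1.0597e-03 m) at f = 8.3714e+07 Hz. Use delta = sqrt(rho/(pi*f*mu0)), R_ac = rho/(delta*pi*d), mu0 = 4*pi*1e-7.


delta = sqrt(1.68e-8 / (pi * 8.3714e+07 * 4*pi*1e-7)) = 7.129773e-06 m
R_ac = 1.68e-8 / (7.129773e-06 * pi * 1.0597e-03) = 0.7078 ohm/m

0.7078 ohm/m


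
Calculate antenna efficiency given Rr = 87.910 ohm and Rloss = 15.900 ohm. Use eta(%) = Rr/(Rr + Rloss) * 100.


eta = 87.910 / (87.910 + 15.900) * 100 = 84.68%

84.68%


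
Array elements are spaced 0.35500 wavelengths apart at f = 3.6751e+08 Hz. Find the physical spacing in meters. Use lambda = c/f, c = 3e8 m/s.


lambda = c / f = 3.0000e+08 / 3.6751e+08 = 0.8163043 m
d = 0.35500 * 0.8163043 = 0.2898 m

0.2898 m


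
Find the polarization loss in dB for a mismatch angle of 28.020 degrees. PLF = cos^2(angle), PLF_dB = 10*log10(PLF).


PLF_linear = cos^2(28.020 deg) = 0.7793070
PLF_dB = 10 * log10(0.7793070) = -1.083 dB

-1.083 dB


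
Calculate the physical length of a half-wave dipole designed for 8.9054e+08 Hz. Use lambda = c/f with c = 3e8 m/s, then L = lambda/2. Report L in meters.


lambda = c / f = 3.0000e+08 / 8.9054e+08 = 0.3368743 m
L = lambda / 2 = 0.3368743 / 2 = 0.1684 m

0.1684 m


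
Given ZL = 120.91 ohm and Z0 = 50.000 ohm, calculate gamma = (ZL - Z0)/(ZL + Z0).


gamma = (120.91 - 50.000) / (120.91 + 50.000) = 0.4149

0.4149


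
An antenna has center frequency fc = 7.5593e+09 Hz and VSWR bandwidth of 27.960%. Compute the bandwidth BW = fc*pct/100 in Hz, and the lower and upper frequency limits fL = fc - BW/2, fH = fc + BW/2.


BW = 7.5593e+09 * 27.960/100 = 2.113580e+09 Hz
fL = 7.5593e+09 - 2.113580e+09/2 = 6.503e+09 Hz
fH = 7.5593e+09 + 2.113580e+09/2 = 8.616e+09 Hz

BW=2.114e+09 Hz, fL=6.503e+09 Hz, fH=8.616e+09 Hz


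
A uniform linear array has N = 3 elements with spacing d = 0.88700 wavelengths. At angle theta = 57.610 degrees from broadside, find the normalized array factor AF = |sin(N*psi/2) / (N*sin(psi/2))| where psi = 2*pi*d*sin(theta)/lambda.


psi = 2*pi*0.88700*sin(57.610 deg) = 4.706117 rad
AF = |sin(3*4.706117/2) / (3*sin(4.706117/2))| = 0.3292

0.3292


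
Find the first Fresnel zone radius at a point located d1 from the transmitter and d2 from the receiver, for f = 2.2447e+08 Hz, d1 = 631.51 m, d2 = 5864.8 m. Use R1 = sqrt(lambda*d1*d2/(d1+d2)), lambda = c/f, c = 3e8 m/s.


lambda = c / f = 3.0000e+08 / 2.2447e+08 = 1.336481 m
R1 = sqrt(1.336481 * 631.51 * 5864.8 / (631.51 + 5864.8)) = 27.60 m

27.60 m


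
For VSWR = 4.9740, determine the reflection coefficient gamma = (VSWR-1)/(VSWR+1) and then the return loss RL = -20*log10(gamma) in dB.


gamma = (4.9740 - 1) / (4.9740 + 1) = 0.6652159
RL = -20 * log10(0.6652159) = 3.541 dB

3.541 dB


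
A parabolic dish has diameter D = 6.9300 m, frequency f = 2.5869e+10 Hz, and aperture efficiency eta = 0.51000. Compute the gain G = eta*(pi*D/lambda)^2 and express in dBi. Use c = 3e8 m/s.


lambda = c / f = 3.0000e+08 / 2.5869e+10 = 0.01159689 m
G_linear = 0.51000 * (pi * 6.9300 / 0.01159689)^2 = 1.797436e+06
G_dBi = 10 * log10(1.797436e+06) = 62.55 dBi

62.55 dBi


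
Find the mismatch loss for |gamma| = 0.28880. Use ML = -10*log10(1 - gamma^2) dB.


ML = -10 * log10(1 - 0.28880^2) = -10 * log10(0.91659456) = 0.3782 dB

0.3782 dB


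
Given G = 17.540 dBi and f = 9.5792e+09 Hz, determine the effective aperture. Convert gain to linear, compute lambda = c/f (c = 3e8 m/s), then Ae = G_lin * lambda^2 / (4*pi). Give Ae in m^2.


lambda = c / f = 3.0000e+08 / 9.5792e+09 = 0.03131786 m
G_linear = 10^(17.540/10) = 56.75446
Ae = G_linear * lambda^2 / (4*pi) = 56.75446 * 0.03131786^2 / (4*pi) = 4.430e-03 m^2

4.430e-03 m^2
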